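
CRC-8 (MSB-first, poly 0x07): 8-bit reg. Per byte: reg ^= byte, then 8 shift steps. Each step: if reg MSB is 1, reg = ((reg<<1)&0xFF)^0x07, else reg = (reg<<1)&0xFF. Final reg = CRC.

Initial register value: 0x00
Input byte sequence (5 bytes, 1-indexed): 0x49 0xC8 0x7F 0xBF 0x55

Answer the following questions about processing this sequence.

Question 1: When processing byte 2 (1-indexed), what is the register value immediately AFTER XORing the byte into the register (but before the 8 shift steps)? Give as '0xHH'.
Answer: 0x30

Derivation:
Register before byte 2: 0xF8
Byte 2: 0xC8
0xF8 XOR 0xC8 = 0x30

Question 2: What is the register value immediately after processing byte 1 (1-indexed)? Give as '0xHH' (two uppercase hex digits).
Answer: 0xF8

Derivation:
After byte 1 (0x49): reg=0xF8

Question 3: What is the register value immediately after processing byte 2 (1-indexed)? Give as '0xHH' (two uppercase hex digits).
Answer: 0x90

Derivation:
After byte 1 (0x49): reg=0xF8
After byte 2 (0xC8): reg=0x90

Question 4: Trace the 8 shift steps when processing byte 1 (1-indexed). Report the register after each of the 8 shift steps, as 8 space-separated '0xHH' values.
Answer: 0x92 0x23 0x46 0x8C 0x1F 0x3E 0x7C 0xF8

Derivation:
Register before byte 1: 0x00
After XOR with byte 0x49: 0x49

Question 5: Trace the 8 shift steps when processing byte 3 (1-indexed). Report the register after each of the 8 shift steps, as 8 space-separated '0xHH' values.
Answer: 0xD9 0xB5 0x6D 0xDA 0xB3 0x61 0xC2 0x83

Derivation:
After byte 1 (0x49): reg=0xF8
After byte 2 (0xC8): reg=0x90
Register before byte 3: 0x90
After XOR with byte 0x7F: 0xEF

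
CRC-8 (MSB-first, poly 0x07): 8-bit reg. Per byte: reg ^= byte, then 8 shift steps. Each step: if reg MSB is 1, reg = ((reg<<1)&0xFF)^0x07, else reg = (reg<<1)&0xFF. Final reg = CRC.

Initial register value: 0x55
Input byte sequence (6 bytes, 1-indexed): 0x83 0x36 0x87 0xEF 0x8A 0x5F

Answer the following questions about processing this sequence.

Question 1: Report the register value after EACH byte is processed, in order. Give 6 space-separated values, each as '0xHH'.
0x2C 0x46 0x49 0x7B 0xD9 0x9B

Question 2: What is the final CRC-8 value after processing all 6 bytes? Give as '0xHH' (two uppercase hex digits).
Answer: 0x9B

Derivation:
After byte 1 (0x83): reg=0x2C
After byte 2 (0x36): reg=0x46
After byte 3 (0x87): reg=0x49
After byte 4 (0xEF): reg=0x7B
After byte 5 (0x8A): reg=0xD9
After byte 6 (0x5F): reg=0x9B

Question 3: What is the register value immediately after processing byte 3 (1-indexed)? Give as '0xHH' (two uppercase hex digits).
Answer: 0x49

Derivation:
After byte 1 (0x83): reg=0x2C
After byte 2 (0x36): reg=0x46
After byte 3 (0x87): reg=0x49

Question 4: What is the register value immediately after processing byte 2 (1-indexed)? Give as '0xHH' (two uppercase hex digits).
After byte 1 (0x83): reg=0x2C
After byte 2 (0x36): reg=0x46

Answer: 0x46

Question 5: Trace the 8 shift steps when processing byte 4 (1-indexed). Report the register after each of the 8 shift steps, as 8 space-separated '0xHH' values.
After byte 1 (0x83): reg=0x2C
After byte 2 (0x36): reg=0x46
After byte 3 (0x87): reg=0x49
Register before byte 4: 0x49
After XOR with byte 0xEF: 0xA6

Answer: 0x4B 0x96 0x2B 0x56 0xAC 0x5F 0xBE 0x7B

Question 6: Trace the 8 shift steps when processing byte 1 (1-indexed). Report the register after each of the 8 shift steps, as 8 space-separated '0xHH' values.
Register before byte 1: 0x55
After XOR with byte 0x83: 0xD6

Answer: 0xAB 0x51 0xA2 0x43 0x86 0x0B 0x16 0x2C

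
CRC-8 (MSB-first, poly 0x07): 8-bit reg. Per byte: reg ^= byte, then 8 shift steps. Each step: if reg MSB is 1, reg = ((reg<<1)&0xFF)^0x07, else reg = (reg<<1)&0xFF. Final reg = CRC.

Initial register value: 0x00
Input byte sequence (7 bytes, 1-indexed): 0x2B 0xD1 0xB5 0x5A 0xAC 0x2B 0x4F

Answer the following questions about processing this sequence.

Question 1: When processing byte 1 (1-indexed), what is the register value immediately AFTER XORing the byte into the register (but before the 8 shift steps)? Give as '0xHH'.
Register before byte 1: 0x00
Byte 1: 0x2B
0x00 XOR 0x2B = 0x2B

Answer: 0x2B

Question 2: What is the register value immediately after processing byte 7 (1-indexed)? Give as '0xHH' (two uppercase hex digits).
Answer: 0x2D

Derivation:
After byte 1 (0x2B): reg=0xD1
After byte 2 (0xD1): reg=0x00
After byte 3 (0xB5): reg=0x02
After byte 4 (0x5A): reg=0x8F
After byte 5 (0xAC): reg=0xE9
After byte 6 (0x2B): reg=0x40
After byte 7 (0x4F): reg=0x2D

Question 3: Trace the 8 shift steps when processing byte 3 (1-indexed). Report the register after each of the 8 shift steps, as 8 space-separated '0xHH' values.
Answer: 0x6D 0xDA 0xB3 0x61 0xC2 0x83 0x01 0x02

Derivation:
After byte 1 (0x2B): reg=0xD1
After byte 2 (0xD1): reg=0x00
Register before byte 3: 0x00
After XOR with byte 0xB5: 0xB5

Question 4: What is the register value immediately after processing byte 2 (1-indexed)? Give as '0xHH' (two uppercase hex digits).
Answer: 0x00

Derivation:
After byte 1 (0x2B): reg=0xD1
After byte 2 (0xD1): reg=0x00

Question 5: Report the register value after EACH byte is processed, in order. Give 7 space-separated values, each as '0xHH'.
0xD1 0x00 0x02 0x8F 0xE9 0x40 0x2D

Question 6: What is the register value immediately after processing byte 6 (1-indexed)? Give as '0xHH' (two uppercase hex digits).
After byte 1 (0x2B): reg=0xD1
After byte 2 (0xD1): reg=0x00
After byte 3 (0xB5): reg=0x02
After byte 4 (0x5A): reg=0x8F
After byte 5 (0xAC): reg=0xE9
After byte 6 (0x2B): reg=0x40

Answer: 0x40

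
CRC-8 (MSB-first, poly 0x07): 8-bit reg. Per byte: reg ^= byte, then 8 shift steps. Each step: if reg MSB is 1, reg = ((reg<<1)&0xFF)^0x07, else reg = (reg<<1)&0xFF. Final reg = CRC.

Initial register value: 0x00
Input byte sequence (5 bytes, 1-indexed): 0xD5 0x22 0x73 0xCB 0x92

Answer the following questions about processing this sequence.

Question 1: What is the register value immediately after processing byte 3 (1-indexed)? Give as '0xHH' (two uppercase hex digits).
Answer: 0x35

Derivation:
After byte 1 (0xD5): reg=0x25
After byte 2 (0x22): reg=0x15
After byte 3 (0x73): reg=0x35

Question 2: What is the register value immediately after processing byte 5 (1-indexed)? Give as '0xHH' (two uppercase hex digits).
Answer: 0x35

Derivation:
After byte 1 (0xD5): reg=0x25
After byte 2 (0x22): reg=0x15
After byte 3 (0x73): reg=0x35
After byte 4 (0xCB): reg=0xF4
After byte 5 (0x92): reg=0x35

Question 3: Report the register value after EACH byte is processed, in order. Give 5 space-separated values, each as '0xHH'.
0x25 0x15 0x35 0xF4 0x35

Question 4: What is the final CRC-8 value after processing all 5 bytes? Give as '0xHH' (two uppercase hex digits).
Answer: 0x35

Derivation:
After byte 1 (0xD5): reg=0x25
After byte 2 (0x22): reg=0x15
After byte 3 (0x73): reg=0x35
After byte 4 (0xCB): reg=0xF4
After byte 5 (0x92): reg=0x35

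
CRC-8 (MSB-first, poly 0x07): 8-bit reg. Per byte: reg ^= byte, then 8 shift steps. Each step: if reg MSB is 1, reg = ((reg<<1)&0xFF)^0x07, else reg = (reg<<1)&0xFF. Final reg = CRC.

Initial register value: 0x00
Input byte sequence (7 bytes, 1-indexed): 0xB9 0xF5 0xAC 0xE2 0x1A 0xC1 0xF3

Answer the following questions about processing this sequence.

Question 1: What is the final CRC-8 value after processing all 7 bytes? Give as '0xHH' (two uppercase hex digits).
Answer: 0x58

Derivation:
After byte 1 (0xB9): reg=0x26
After byte 2 (0xF5): reg=0x37
After byte 3 (0xAC): reg=0xC8
After byte 4 (0xE2): reg=0xD6
After byte 5 (0x1A): reg=0x6A
After byte 6 (0xC1): reg=0x58
After byte 7 (0xF3): reg=0x58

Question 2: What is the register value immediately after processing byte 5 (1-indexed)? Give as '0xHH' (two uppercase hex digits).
Answer: 0x6A

Derivation:
After byte 1 (0xB9): reg=0x26
After byte 2 (0xF5): reg=0x37
After byte 3 (0xAC): reg=0xC8
After byte 4 (0xE2): reg=0xD6
After byte 5 (0x1A): reg=0x6A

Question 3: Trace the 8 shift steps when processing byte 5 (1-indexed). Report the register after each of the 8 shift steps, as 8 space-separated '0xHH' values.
After byte 1 (0xB9): reg=0x26
After byte 2 (0xF5): reg=0x37
After byte 3 (0xAC): reg=0xC8
After byte 4 (0xE2): reg=0xD6
Register before byte 5: 0xD6
After XOR with byte 0x1A: 0xCC

Answer: 0x9F 0x39 0x72 0xE4 0xCF 0x99 0x35 0x6A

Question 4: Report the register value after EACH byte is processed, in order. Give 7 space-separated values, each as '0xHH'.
0x26 0x37 0xC8 0xD6 0x6A 0x58 0x58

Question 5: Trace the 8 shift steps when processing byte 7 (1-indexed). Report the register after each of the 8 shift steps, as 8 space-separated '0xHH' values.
After byte 1 (0xB9): reg=0x26
After byte 2 (0xF5): reg=0x37
After byte 3 (0xAC): reg=0xC8
After byte 4 (0xE2): reg=0xD6
After byte 5 (0x1A): reg=0x6A
After byte 6 (0xC1): reg=0x58
Register before byte 7: 0x58
After XOR with byte 0xF3: 0xAB

Answer: 0x51 0xA2 0x43 0x86 0x0B 0x16 0x2C 0x58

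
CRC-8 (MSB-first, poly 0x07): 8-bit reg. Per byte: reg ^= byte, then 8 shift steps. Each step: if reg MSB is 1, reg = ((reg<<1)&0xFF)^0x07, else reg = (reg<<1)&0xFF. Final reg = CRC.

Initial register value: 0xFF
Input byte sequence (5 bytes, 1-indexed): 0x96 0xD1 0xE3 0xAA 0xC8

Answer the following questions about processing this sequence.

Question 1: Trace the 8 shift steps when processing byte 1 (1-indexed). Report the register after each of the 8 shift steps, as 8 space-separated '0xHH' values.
Answer: 0xD2 0xA3 0x41 0x82 0x03 0x06 0x0C 0x18

Derivation:
Register before byte 1: 0xFF
After XOR with byte 0x96: 0x69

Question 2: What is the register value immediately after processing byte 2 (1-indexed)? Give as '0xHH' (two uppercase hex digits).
After byte 1 (0x96): reg=0x18
After byte 2 (0xD1): reg=0x71

Answer: 0x71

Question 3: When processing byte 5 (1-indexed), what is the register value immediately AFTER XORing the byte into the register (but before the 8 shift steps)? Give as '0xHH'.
Answer: 0x5C

Derivation:
Register before byte 5: 0x94
Byte 5: 0xC8
0x94 XOR 0xC8 = 0x5C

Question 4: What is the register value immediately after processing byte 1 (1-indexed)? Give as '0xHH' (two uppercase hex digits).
After byte 1 (0x96): reg=0x18

Answer: 0x18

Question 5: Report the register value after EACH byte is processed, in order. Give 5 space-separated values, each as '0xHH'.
0x18 0x71 0xF7 0x94 0x93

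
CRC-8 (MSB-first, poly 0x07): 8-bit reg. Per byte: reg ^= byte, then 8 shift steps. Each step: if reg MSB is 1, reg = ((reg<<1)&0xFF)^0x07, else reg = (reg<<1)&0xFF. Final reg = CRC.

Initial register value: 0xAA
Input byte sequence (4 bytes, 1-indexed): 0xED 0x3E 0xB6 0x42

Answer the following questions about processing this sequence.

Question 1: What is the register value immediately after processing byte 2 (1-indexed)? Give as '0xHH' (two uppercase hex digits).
After byte 1 (0xED): reg=0xD2
After byte 2 (0x3E): reg=0x8A

Answer: 0x8A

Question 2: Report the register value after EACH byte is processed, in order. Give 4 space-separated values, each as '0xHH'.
0xD2 0x8A 0xB4 0xCC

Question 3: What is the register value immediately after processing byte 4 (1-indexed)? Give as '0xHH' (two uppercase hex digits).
After byte 1 (0xED): reg=0xD2
After byte 2 (0x3E): reg=0x8A
After byte 3 (0xB6): reg=0xB4
After byte 4 (0x42): reg=0xCC

Answer: 0xCC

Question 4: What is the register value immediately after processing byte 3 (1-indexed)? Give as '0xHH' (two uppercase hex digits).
After byte 1 (0xED): reg=0xD2
After byte 2 (0x3E): reg=0x8A
After byte 3 (0xB6): reg=0xB4

Answer: 0xB4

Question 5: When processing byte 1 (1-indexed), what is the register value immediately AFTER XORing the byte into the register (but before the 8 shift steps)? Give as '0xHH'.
Answer: 0x47

Derivation:
Register before byte 1: 0xAA
Byte 1: 0xED
0xAA XOR 0xED = 0x47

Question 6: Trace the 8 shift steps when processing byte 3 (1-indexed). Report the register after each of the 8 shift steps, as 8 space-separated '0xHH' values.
Answer: 0x78 0xF0 0xE7 0xC9 0x95 0x2D 0x5A 0xB4

Derivation:
After byte 1 (0xED): reg=0xD2
After byte 2 (0x3E): reg=0x8A
Register before byte 3: 0x8A
After XOR with byte 0xB6: 0x3C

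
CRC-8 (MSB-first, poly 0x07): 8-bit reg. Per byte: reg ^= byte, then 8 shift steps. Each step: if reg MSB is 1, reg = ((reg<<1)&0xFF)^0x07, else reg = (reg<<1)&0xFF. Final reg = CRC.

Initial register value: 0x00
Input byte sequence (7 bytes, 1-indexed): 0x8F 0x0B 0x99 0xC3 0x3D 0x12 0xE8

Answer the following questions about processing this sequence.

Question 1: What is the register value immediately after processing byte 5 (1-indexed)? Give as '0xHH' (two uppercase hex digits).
After byte 1 (0x8F): reg=0xA4
After byte 2 (0x0B): reg=0x44
After byte 3 (0x99): reg=0x1D
After byte 4 (0xC3): reg=0x14
After byte 5 (0x3D): reg=0xDF

Answer: 0xDF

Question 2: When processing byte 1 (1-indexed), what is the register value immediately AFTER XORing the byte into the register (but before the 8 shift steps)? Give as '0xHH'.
Answer: 0x8F

Derivation:
Register before byte 1: 0x00
Byte 1: 0x8F
0x00 XOR 0x8F = 0x8F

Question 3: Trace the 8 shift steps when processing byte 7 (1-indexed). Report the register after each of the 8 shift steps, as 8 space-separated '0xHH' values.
After byte 1 (0x8F): reg=0xA4
After byte 2 (0x0B): reg=0x44
After byte 3 (0x99): reg=0x1D
After byte 4 (0xC3): reg=0x14
After byte 5 (0x3D): reg=0xDF
After byte 6 (0x12): reg=0x6D
Register before byte 7: 0x6D
After XOR with byte 0xE8: 0x85

Answer: 0x0D 0x1A 0x34 0x68 0xD0 0xA7 0x49 0x92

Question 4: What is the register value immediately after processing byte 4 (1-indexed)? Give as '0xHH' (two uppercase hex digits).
Answer: 0x14

Derivation:
After byte 1 (0x8F): reg=0xA4
After byte 2 (0x0B): reg=0x44
After byte 3 (0x99): reg=0x1D
After byte 4 (0xC3): reg=0x14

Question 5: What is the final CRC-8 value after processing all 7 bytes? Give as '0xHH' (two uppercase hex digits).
After byte 1 (0x8F): reg=0xA4
After byte 2 (0x0B): reg=0x44
After byte 3 (0x99): reg=0x1D
After byte 4 (0xC3): reg=0x14
After byte 5 (0x3D): reg=0xDF
After byte 6 (0x12): reg=0x6D
After byte 7 (0xE8): reg=0x92

Answer: 0x92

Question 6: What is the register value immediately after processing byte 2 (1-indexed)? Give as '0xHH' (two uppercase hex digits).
Answer: 0x44

Derivation:
After byte 1 (0x8F): reg=0xA4
After byte 2 (0x0B): reg=0x44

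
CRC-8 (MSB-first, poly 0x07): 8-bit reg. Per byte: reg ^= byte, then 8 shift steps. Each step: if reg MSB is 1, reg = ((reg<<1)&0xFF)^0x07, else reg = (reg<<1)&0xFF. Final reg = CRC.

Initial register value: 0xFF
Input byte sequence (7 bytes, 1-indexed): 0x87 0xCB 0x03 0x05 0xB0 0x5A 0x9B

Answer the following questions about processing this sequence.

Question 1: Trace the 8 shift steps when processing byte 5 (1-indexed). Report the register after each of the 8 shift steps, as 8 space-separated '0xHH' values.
After byte 1 (0x87): reg=0x6F
After byte 2 (0xCB): reg=0x75
After byte 3 (0x03): reg=0x45
After byte 4 (0x05): reg=0xC7
Register before byte 5: 0xC7
After XOR with byte 0xB0: 0x77

Answer: 0xEE 0xDB 0xB1 0x65 0xCA 0x93 0x21 0x42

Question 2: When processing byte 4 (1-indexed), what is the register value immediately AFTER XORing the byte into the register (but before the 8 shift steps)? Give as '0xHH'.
Register before byte 4: 0x45
Byte 4: 0x05
0x45 XOR 0x05 = 0x40

Answer: 0x40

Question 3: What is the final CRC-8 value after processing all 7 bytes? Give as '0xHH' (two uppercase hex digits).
After byte 1 (0x87): reg=0x6F
After byte 2 (0xCB): reg=0x75
After byte 3 (0x03): reg=0x45
After byte 4 (0x05): reg=0xC7
After byte 5 (0xB0): reg=0x42
After byte 6 (0x5A): reg=0x48
After byte 7 (0x9B): reg=0x37

Answer: 0x37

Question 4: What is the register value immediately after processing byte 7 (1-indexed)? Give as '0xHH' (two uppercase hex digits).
Answer: 0x37

Derivation:
After byte 1 (0x87): reg=0x6F
After byte 2 (0xCB): reg=0x75
After byte 3 (0x03): reg=0x45
After byte 4 (0x05): reg=0xC7
After byte 5 (0xB0): reg=0x42
After byte 6 (0x5A): reg=0x48
After byte 7 (0x9B): reg=0x37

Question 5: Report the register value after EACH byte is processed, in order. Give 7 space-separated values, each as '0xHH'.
0x6F 0x75 0x45 0xC7 0x42 0x48 0x37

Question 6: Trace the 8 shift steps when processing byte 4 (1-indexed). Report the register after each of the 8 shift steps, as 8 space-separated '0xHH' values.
After byte 1 (0x87): reg=0x6F
After byte 2 (0xCB): reg=0x75
After byte 3 (0x03): reg=0x45
Register before byte 4: 0x45
After XOR with byte 0x05: 0x40

Answer: 0x80 0x07 0x0E 0x1C 0x38 0x70 0xE0 0xC7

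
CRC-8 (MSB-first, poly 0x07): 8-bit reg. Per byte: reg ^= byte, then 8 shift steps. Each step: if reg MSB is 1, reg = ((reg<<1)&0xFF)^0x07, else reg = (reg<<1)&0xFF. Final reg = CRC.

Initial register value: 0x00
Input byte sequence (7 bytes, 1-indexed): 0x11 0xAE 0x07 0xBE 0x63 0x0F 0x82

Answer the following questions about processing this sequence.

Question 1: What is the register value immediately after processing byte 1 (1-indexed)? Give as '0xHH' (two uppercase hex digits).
After byte 1 (0x11): reg=0x77

Answer: 0x77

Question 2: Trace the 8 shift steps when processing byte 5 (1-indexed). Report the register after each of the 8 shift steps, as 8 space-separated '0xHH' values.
After byte 1 (0x11): reg=0x77
After byte 2 (0xAE): reg=0x01
After byte 3 (0x07): reg=0x12
After byte 4 (0xBE): reg=0x4D
Register before byte 5: 0x4D
After XOR with byte 0x63: 0x2E

Answer: 0x5C 0xB8 0x77 0xEE 0xDB 0xB1 0x65 0xCA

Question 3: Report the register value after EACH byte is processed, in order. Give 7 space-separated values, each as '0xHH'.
0x77 0x01 0x12 0x4D 0xCA 0x55 0x2B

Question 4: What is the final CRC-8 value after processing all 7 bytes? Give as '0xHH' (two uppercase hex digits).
Answer: 0x2B

Derivation:
After byte 1 (0x11): reg=0x77
After byte 2 (0xAE): reg=0x01
After byte 3 (0x07): reg=0x12
After byte 4 (0xBE): reg=0x4D
After byte 5 (0x63): reg=0xCA
After byte 6 (0x0F): reg=0x55
After byte 7 (0x82): reg=0x2B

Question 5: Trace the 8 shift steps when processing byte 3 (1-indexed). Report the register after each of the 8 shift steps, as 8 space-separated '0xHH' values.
After byte 1 (0x11): reg=0x77
After byte 2 (0xAE): reg=0x01
Register before byte 3: 0x01
After XOR with byte 0x07: 0x06

Answer: 0x0C 0x18 0x30 0x60 0xC0 0x87 0x09 0x12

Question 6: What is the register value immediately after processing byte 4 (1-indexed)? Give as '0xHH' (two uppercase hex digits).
Answer: 0x4D

Derivation:
After byte 1 (0x11): reg=0x77
After byte 2 (0xAE): reg=0x01
After byte 3 (0x07): reg=0x12
After byte 4 (0xBE): reg=0x4D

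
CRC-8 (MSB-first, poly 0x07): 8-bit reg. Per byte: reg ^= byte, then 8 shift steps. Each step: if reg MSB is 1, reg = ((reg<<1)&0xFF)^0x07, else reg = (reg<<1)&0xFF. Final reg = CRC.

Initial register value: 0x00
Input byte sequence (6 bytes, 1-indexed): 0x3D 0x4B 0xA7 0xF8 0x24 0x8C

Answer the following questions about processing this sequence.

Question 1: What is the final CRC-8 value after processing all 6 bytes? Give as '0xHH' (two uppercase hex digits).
Answer: 0xE7

Derivation:
After byte 1 (0x3D): reg=0xB3
After byte 2 (0x4B): reg=0xE6
After byte 3 (0xA7): reg=0xC0
After byte 4 (0xF8): reg=0xA8
After byte 5 (0x24): reg=0xAD
After byte 6 (0x8C): reg=0xE7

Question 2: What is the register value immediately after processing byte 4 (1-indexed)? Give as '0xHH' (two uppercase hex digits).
Answer: 0xA8

Derivation:
After byte 1 (0x3D): reg=0xB3
After byte 2 (0x4B): reg=0xE6
After byte 3 (0xA7): reg=0xC0
After byte 4 (0xF8): reg=0xA8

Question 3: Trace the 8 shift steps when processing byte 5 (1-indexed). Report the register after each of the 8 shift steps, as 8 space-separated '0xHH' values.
After byte 1 (0x3D): reg=0xB3
After byte 2 (0x4B): reg=0xE6
After byte 3 (0xA7): reg=0xC0
After byte 4 (0xF8): reg=0xA8
Register before byte 5: 0xA8
After XOR with byte 0x24: 0x8C

Answer: 0x1F 0x3E 0x7C 0xF8 0xF7 0xE9 0xD5 0xAD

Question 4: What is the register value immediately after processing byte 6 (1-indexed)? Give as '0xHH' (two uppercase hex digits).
After byte 1 (0x3D): reg=0xB3
After byte 2 (0x4B): reg=0xE6
After byte 3 (0xA7): reg=0xC0
After byte 4 (0xF8): reg=0xA8
After byte 5 (0x24): reg=0xAD
After byte 6 (0x8C): reg=0xE7

Answer: 0xE7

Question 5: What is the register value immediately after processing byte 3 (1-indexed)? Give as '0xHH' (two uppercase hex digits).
After byte 1 (0x3D): reg=0xB3
After byte 2 (0x4B): reg=0xE6
After byte 3 (0xA7): reg=0xC0

Answer: 0xC0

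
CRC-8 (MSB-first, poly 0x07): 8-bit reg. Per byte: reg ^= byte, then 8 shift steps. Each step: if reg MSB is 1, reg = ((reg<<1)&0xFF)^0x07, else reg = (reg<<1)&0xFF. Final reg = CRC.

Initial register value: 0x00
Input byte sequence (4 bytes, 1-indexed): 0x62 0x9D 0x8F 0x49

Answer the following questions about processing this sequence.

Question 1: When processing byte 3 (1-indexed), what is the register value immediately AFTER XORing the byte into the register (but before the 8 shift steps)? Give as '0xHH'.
Answer: 0x8A

Derivation:
Register before byte 3: 0x05
Byte 3: 0x8F
0x05 XOR 0x8F = 0x8A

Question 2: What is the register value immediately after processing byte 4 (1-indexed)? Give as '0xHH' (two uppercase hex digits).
After byte 1 (0x62): reg=0x29
After byte 2 (0x9D): reg=0x05
After byte 3 (0x8F): reg=0xBF
After byte 4 (0x49): reg=0xCC

Answer: 0xCC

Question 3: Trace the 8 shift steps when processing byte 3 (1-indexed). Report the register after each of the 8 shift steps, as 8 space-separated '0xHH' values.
Answer: 0x13 0x26 0x4C 0x98 0x37 0x6E 0xDC 0xBF

Derivation:
After byte 1 (0x62): reg=0x29
After byte 2 (0x9D): reg=0x05
Register before byte 3: 0x05
After XOR with byte 0x8F: 0x8A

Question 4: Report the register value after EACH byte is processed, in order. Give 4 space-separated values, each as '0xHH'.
0x29 0x05 0xBF 0xCC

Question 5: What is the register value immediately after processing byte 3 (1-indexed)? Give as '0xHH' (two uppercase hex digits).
Answer: 0xBF

Derivation:
After byte 1 (0x62): reg=0x29
After byte 2 (0x9D): reg=0x05
After byte 3 (0x8F): reg=0xBF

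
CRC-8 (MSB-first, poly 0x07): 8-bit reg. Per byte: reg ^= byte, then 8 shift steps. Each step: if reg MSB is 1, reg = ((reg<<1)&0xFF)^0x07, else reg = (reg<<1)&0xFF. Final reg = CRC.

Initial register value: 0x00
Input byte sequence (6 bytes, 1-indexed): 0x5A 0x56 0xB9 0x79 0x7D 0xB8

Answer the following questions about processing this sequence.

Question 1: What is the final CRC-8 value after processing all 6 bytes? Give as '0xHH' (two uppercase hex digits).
Answer: 0x4D

Derivation:
After byte 1 (0x5A): reg=0x81
After byte 2 (0x56): reg=0x2B
After byte 3 (0xB9): reg=0xF7
After byte 4 (0x79): reg=0xA3
After byte 5 (0x7D): reg=0x14
After byte 6 (0xB8): reg=0x4D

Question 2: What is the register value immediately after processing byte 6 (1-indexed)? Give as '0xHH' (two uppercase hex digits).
After byte 1 (0x5A): reg=0x81
After byte 2 (0x56): reg=0x2B
After byte 3 (0xB9): reg=0xF7
After byte 4 (0x79): reg=0xA3
After byte 5 (0x7D): reg=0x14
After byte 6 (0xB8): reg=0x4D

Answer: 0x4D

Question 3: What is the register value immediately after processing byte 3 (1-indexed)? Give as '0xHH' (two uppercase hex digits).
After byte 1 (0x5A): reg=0x81
After byte 2 (0x56): reg=0x2B
After byte 3 (0xB9): reg=0xF7

Answer: 0xF7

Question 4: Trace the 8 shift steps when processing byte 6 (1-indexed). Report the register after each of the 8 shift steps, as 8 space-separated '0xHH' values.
After byte 1 (0x5A): reg=0x81
After byte 2 (0x56): reg=0x2B
After byte 3 (0xB9): reg=0xF7
After byte 4 (0x79): reg=0xA3
After byte 5 (0x7D): reg=0x14
Register before byte 6: 0x14
After XOR with byte 0xB8: 0xAC

Answer: 0x5F 0xBE 0x7B 0xF6 0xEB 0xD1 0xA5 0x4D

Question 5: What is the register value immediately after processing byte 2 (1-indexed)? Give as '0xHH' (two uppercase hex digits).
After byte 1 (0x5A): reg=0x81
After byte 2 (0x56): reg=0x2B

Answer: 0x2B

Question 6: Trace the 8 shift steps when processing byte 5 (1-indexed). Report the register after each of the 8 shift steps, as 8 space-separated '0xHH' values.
After byte 1 (0x5A): reg=0x81
After byte 2 (0x56): reg=0x2B
After byte 3 (0xB9): reg=0xF7
After byte 4 (0x79): reg=0xA3
Register before byte 5: 0xA3
After XOR with byte 0x7D: 0xDE

Answer: 0xBB 0x71 0xE2 0xC3 0x81 0x05 0x0A 0x14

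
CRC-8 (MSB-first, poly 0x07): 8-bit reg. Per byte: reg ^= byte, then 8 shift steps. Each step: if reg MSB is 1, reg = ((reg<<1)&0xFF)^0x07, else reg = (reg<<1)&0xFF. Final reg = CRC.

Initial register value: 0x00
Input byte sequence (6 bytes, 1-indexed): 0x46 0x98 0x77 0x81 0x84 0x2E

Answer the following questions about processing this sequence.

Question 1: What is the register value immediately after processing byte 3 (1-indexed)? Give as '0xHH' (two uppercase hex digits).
Answer: 0xF0

Derivation:
After byte 1 (0x46): reg=0xD5
After byte 2 (0x98): reg=0xE4
After byte 3 (0x77): reg=0xF0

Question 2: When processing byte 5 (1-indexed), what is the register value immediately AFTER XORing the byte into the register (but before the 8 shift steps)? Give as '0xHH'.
Register before byte 5: 0x50
Byte 5: 0x84
0x50 XOR 0x84 = 0xD4

Answer: 0xD4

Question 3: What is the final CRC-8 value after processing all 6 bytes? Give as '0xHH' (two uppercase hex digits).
Answer: 0x24

Derivation:
After byte 1 (0x46): reg=0xD5
After byte 2 (0x98): reg=0xE4
After byte 3 (0x77): reg=0xF0
After byte 4 (0x81): reg=0x50
After byte 5 (0x84): reg=0x22
After byte 6 (0x2E): reg=0x24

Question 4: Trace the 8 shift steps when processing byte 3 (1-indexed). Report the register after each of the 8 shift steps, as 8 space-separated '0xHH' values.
Answer: 0x21 0x42 0x84 0x0F 0x1E 0x3C 0x78 0xF0

Derivation:
After byte 1 (0x46): reg=0xD5
After byte 2 (0x98): reg=0xE4
Register before byte 3: 0xE4
After XOR with byte 0x77: 0x93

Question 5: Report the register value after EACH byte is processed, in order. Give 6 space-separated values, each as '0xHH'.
0xD5 0xE4 0xF0 0x50 0x22 0x24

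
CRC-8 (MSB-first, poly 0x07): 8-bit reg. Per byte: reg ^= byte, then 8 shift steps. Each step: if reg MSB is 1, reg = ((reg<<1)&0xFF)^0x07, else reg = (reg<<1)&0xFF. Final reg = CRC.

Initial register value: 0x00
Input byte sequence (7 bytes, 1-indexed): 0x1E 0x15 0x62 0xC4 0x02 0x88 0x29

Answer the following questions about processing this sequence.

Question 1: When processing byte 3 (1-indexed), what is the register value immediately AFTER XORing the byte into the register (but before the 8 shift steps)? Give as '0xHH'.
Register before byte 3: 0xEA
Byte 3: 0x62
0xEA XOR 0x62 = 0x88

Answer: 0x88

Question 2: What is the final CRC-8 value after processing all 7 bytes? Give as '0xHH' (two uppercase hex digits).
Answer: 0x6B

Derivation:
After byte 1 (0x1E): reg=0x5A
After byte 2 (0x15): reg=0xEA
After byte 3 (0x62): reg=0xB1
After byte 4 (0xC4): reg=0x4C
After byte 5 (0x02): reg=0xED
After byte 6 (0x88): reg=0x3C
After byte 7 (0x29): reg=0x6B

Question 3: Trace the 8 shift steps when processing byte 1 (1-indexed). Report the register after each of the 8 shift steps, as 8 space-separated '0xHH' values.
Answer: 0x3C 0x78 0xF0 0xE7 0xC9 0x95 0x2D 0x5A

Derivation:
Register before byte 1: 0x00
After XOR with byte 0x1E: 0x1E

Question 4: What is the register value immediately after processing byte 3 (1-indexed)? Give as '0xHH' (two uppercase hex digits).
After byte 1 (0x1E): reg=0x5A
After byte 2 (0x15): reg=0xEA
After byte 3 (0x62): reg=0xB1

Answer: 0xB1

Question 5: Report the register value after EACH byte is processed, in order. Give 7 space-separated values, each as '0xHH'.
0x5A 0xEA 0xB1 0x4C 0xED 0x3C 0x6B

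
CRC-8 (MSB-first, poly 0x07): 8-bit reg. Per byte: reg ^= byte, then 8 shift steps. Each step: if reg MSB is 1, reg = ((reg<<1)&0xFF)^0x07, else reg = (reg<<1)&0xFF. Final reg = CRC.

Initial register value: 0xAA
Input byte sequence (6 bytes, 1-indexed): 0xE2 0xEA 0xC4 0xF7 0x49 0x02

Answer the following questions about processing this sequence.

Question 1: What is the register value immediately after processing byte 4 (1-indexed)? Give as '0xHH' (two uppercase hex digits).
After byte 1 (0xE2): reg=0xFF
After byte 2 (0xEA): reg=0x6B
After byte 3 (0xC4): reg=0x44
After byte 4 (0xF7): reg=0x10

Answer: 0x10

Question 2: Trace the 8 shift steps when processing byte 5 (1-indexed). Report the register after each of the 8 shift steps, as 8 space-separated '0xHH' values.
Answer: 0xB2 0x63 0xC6 0x8B 0x11 0x22 0x44 0x88

Derivation:
After byte 1 (0xE2): reg=0xFF
After byte 2 (0xEA): reg=0x6B
After byte 3 (0xC4): reg=0x44
After byte 4 (0xF7): reg=0x10
Register before byte 5: 0x10
After XOR with byte 0x49: 0x59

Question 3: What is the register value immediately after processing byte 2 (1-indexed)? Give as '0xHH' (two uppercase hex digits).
After byte 1 (0xE2): reg=0xFF
After byte 2 (0xEA): reg=0x6B

Answer: 0x6B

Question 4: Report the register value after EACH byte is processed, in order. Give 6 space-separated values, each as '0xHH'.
0xFF 0x6B 0x44 0x10 0x88 0xBF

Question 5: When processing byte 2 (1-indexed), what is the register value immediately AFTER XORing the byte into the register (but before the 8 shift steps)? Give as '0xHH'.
Answer: 0x15

Derivation:
Register before byte 2: 0xFF
Byte 2: 0xEA
0xFF XOR 0xEA = 0x15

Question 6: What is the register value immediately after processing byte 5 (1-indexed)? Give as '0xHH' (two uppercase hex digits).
Answer: 0x88

Derivation:
After byte 1 (0xE2): reg=0xFF
After byte 2 (0xEA): reg=0x6B
After byte 3 (0xC4): reg=0x44
After byte 4 (0xF7): reg=0x10
After byte 5 (0x49): reg=0x88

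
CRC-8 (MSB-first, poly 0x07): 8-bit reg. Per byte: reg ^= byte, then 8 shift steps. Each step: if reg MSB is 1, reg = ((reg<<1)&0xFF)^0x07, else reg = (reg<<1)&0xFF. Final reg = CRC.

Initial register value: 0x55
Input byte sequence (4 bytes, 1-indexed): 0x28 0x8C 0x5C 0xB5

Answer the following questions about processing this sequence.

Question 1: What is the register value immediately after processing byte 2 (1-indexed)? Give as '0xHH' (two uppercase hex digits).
Answer: 0xE6

Derivation:
After byte 1 (0x28): reg=0x74
After byte 2 (0x8C): reg=0xE6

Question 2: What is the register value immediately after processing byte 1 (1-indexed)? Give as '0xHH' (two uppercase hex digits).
After byte 1 (0x28): reg=0x74

Answer: 0x74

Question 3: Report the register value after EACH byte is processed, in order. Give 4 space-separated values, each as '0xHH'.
0x74 0xE6 0x2F 0xCF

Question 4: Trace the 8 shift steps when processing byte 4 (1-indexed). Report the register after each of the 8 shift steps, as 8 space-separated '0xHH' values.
Answer: 0x33 0x66 0xCC 0x9F 0x39 0x72 0xE4 0xCF

Derivation:
After byte 1 (0x28): reg=0x74
After byte 2 (0x8C): reg=0xE6
After byte 3 (0x5C): reg=0x2F
Register before byte 4: 0x2F
After XOR with byte 0xB5: 0x9A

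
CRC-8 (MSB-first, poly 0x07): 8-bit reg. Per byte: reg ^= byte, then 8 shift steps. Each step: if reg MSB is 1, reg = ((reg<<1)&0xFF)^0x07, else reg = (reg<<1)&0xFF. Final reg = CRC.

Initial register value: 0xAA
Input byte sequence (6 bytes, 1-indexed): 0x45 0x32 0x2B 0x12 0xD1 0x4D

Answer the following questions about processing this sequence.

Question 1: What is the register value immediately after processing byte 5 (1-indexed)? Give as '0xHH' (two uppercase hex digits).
After byte 1 (0x45): reg=0x83
After byte 2 (0x32): reg=0x1E
After byte 3 (0x2B): reg=0x8B
After byte 4 (0x12): reg=0xC6
After byte 5 (0xD1): reg=0x65

Answer: 0x65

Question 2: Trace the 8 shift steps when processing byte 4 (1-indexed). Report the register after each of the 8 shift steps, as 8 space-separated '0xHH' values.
After byte 1 (0x45): reg=0x83
After byte 2 (0x32): reg=0x1E
After byte 3 (0x2B): reg=0x8B
Register before byte 4: 0x8B
After XOR with byte 0x12: 0x99

Answer: 0x35 0x6A 0xD4 0xAF 0x59 0xB2 0x63 0xC6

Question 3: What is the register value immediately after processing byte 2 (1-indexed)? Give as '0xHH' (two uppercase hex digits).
Answer: 0x1E

Derivation:
After byte 1 (0x45): reg=0x83
After byte 2 (0x32): reg=0x1E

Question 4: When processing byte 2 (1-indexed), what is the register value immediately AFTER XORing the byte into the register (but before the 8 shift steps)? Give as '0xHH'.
Register before byte 2: 0x83
Byte 2: 0x32
0x83 XOR 0x32 = 0xB1

Answer: 0xB1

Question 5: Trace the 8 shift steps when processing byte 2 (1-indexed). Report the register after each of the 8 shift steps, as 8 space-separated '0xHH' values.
Answer: 0x65 0xCA 0x93 0x21 0x42 0x84 0x0F 0x1E

Derivation:
After byte 1 (0x45): reg=0x83
Register before byte 2: 0x83
After XOR with byte 0x32: 0xB1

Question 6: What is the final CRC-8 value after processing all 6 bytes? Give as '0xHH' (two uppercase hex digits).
After byte 1 (0x45): reg=0x83
After byte 2 (0x32): reg=0x1E
After byte 3 (0x2B): reg=0x8B
After byte 4 (0x12): reg=0xC6
After byte 5 (0xD1): reg=0x65
After byte 6 (0x4D): reg=0xD8

Answer: 0xD8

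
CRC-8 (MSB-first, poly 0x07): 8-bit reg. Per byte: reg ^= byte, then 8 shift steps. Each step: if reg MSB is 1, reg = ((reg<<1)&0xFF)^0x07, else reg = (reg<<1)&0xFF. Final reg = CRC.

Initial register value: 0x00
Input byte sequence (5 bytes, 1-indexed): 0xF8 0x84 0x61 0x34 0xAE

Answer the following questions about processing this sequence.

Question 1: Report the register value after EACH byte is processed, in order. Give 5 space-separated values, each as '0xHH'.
0xE6 0x29 0xFF 0x7F 0x39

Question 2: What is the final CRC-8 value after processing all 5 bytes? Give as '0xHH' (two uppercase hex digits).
Answer: 0x39

Derivation:
After byte 1 (0xF8): reg=0xE6
After byte 2 (0x84): reg=0x29
After byte 3 (0x61): reg=0xFF
After byte 4 (0x34): reg=0x7F
After byte 5 (0xAE): reg=0x39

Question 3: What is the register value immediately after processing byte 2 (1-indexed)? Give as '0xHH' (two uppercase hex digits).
After byte 1 (0xF8): reg=0xE6
After byte 2 (0x84): reg=0x29

Answer: 0x29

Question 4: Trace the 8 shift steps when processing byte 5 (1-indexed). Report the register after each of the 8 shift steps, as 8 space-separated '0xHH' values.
Answer: 0xA5 0x4D 0x9A 0x33 0x66 0xCC 0x9F 0x39

Derivation:
After byte 1 (0xF8): reg=0xE6
After byte 2 (0x84): reg=0x29
After byte 3 (0x61): reg=0xFF
After byte 4 (0x34): reg=0x7F
Register before byte 5: 0x7F
After XOR with byte 0xAE: 0xD1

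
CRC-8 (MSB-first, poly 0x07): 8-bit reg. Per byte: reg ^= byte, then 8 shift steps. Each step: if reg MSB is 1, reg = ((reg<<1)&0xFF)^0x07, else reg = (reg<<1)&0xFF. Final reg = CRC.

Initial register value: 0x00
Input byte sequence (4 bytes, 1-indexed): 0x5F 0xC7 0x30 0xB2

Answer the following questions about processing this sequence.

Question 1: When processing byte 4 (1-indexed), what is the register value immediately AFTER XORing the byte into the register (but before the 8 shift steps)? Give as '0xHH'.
Answer: 0xC7

Derivation:
Register before byte 4: 0x75
Byte 4: 0xB2
0x75 XOR 0xB2 = 0xC7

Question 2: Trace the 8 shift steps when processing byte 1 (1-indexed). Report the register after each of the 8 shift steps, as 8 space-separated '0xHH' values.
Answer: 0xBE 0x7B 0xF6 0xEB 0xD1 0xA5 0x4D 0x9A

Derivation:
Register before byte 1: 0x00
After XOR with byte 0x5F: 0x5F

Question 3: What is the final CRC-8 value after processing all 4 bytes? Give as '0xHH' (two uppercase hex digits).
After byte 1 (0x5F): reg=0x9A
After byte 2 (0xC7): reg=0x94
After byte 3 (0x30): reg=0x75
After byte 4 (0xB2): reg=0x5B

Answer: 0x5B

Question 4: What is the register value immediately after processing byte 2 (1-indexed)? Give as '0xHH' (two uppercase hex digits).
After byte 1 (0x5F): reg=0x9A
After byte 2 (0xC7): reg=0x94

Answer: 0x94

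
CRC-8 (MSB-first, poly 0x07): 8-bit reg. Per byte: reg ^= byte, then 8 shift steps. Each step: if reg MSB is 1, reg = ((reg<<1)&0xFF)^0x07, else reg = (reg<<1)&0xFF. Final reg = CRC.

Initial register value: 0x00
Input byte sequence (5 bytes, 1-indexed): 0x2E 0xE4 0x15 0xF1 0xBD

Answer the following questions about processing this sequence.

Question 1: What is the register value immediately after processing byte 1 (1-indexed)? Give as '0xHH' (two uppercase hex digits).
After byte 1 (0x2E): reg=0xCA

Answer: 0xCA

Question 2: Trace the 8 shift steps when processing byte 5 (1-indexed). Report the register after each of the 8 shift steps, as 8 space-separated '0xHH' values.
Answer: 0x3A 0x74 0xE8 0xD7 0xA9 0x55 0xAA 0x53

Derivation:
After byte 1 (0x2E): reg=0xCA
After byte 2 (0xE4): reg=0xCA
After byte 3 (0x15): reg=0x13
After byte 4 (0xF1): reg=0xA0
Register before byte 5: 0xA0
After XOR with byte 0xBD: 0x1D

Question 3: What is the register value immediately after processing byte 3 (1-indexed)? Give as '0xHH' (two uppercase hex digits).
After byte 1 (0x2E): reg=0xCA
After byte 2 (0xE4): reg=0xCA
After byte 3 (0x15): reg=0x13

Answer: 0x13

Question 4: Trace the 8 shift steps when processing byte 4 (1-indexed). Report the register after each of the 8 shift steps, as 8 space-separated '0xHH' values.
Answer: 0xC3 0x81 0x05 0x0A 0x14 0x28 0x50 0xA0

Derivation:
After byte 1 (0x2E): reg=0xCA
After byte 2 (0xE4): reg=0xCA
After byte 3 (0x15): reg=0x13
Register before byte 4: 0x13
After XOR with byte 0xF1: 0xE2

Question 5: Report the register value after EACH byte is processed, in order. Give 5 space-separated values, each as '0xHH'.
0xCA 0xCA 0x13 0xA0 0x53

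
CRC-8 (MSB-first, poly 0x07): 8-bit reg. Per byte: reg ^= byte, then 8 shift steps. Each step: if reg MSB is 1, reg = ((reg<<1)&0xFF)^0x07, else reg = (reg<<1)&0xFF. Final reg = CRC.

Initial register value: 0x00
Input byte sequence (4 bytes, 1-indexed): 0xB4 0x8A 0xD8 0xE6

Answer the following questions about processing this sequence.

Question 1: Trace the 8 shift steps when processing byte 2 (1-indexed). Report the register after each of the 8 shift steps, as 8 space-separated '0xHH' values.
Answer: 0x19 0x32 0x64 0xC8 0x97 0x29 0x52 0xA4

Derivation:
After byte 1 (0xB4): reg=0x05
Register before byte 2: 0x05
After XOR with byte 0x8A: 0x8F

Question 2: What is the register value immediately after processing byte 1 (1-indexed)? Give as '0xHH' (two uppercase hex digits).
After byte 1 (0xB4): reg=0x05

Answer: 0x05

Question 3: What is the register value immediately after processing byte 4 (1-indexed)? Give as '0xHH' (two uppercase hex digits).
Answer: 0xE2

Derivation:
After byte 1 (0xB4): reg=0x05
After byte 2 (0x8A): reg=0xA4
After byte 3 (0xD8): reg=0x73
After byte 4 (0xE6): reg=0xE2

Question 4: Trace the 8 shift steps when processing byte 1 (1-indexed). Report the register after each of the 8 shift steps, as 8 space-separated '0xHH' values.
Answer: 0x6F 0xDE 0xBB 0x71 0xE2 0xC3 0x81 0x05

Derivation:
Register before byte 1: 0x00
After XOR with byte 0xB4: 0xB4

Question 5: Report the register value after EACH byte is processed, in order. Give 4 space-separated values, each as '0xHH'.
0x05 0xA4 0x73 0xE2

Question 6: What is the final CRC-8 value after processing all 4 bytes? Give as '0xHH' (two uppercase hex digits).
Answer: 0xE2

Derivation:
After byte 1 (0xB4): reg=0x05
After byte 2 (0x8A): reg=0xA4
After byte 3 (0xD8): reg=0x73
After byte 4 (0xE6): reg=0xE2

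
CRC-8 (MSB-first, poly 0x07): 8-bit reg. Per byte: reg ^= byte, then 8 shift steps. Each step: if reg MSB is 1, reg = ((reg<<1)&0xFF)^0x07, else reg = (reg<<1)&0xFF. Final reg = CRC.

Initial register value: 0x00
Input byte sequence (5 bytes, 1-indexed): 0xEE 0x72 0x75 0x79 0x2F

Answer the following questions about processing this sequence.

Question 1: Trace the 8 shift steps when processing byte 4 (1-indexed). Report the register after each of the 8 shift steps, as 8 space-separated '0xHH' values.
Answer: 0xBE 0x7B 0xF6 0xEB 0xD1 0xA5 0x4D 0x9A

Derivation:
After byte 1 (0xEE): reg=0x84
After byte 2 (0x72): reg=0xCC
After byte 3 (0x75): reg=0x26
Register before byte 4: 0x26
After XOR with byte 0x79: 0x5F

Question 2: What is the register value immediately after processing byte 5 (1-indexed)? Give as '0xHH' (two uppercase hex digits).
Answer: 0x02

Derivation:
After byte 1 (0xEE): reg=0x84
After byte 2 (0x72): reg=0xCC
After byte 3 (0x75): reg=0x26
After byte 4 (0x79): reg=0x9A
After byte 5 (0x2F): reg=0x02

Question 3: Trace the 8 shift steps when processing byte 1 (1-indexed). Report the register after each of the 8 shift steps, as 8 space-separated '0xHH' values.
Register before byte 1: 0x00
After XOR with byte 0xEE: 0xEE

Answer: 0xDB 0xB1 0x65 0xCA 0x93 0x21 0x42 0x84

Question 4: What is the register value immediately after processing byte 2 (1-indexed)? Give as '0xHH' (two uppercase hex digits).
Answer: 0xCC

Derivation:
After byte 1 (0xEE): reg=0x84
After byte 2 (0x72): reg=0xCC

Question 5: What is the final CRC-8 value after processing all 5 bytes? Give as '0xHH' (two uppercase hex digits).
Answer: 0x02

Derivation:
After byte 1 (0xEE): reg=0x84
After byte 2 (0x72): reg=0xCC
After byte 3 (0x75): reg=0x26
After byte 4 (0x79): reg=0x9A
After byte 5 (0x2F): reg=0x02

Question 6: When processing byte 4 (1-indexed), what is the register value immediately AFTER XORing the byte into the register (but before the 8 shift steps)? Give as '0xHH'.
Answer: 0x5F

Derivation:
Register before byte 4: 0x26
Byte 4: 0x79
0x26 XOR 0x79 = 0x5F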